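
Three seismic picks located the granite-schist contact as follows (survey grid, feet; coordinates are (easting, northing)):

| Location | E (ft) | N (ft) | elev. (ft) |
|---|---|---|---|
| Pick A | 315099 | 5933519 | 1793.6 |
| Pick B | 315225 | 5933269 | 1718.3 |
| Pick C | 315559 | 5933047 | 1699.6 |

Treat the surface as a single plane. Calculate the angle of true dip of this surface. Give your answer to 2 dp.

24.90°

Two edge vectors: Pick A→Pick B = (126, -250, -75.3), Pick A→Pick C = (460, -472, -94).
Normal n = (Pick A→Pick B) × (Pick A→Pick C) = (-12041.6, -22794, 55528).
So ∂z/∂E = −n_x/n_z = 0.21686 and ∂z/∂N = −n_y/n_z = 0.41050.
Gradient magnitude |∇z| = √(a² + b²) = √(0.04703 + 0.16851) = 0.46426.
True dip = arctan(0.46426) = 24.90°, dipping toward SSW (azimuth ≈ 208°).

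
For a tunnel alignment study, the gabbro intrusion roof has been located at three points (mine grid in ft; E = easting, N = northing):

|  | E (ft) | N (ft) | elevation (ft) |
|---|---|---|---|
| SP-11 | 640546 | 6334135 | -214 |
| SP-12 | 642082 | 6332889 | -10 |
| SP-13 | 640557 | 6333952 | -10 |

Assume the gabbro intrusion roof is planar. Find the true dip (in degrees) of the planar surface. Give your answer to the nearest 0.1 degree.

54.8°

Let the plane be z = a·E + b·N + c.
SP-12−SP-11: 1536a − 1246b = 204;  SP-13−SP-11: 11a − 183b = 204.
Solving gives a = −0.81102, b = −1.16350.
Gradient magnitude |∇z| = √(a² + b²) = √(0.65775 + 1.35374) = 1.41827.
True dip = arctan(1.41827) = 54.8°, dipping toward NE (azimuth ≈ 035°).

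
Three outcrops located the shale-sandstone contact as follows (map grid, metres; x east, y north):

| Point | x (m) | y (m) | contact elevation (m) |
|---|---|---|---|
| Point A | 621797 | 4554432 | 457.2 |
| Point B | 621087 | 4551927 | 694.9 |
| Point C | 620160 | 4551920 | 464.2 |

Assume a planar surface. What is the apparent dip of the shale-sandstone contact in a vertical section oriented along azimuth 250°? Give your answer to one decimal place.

10.1°

Two edge vectors: Point A→Point B = (-710, -2505, 237.7), Point A→Point C = (-1637, -2512, 7).
Normal n = (Point A→Point B) × (Point A→Point C) = (579567.4, -384144.9, -2317165).
So ∂z/∂x = −n_x/n_z = 0.25012 and ∂z/∂y = −n_y/n_z = −0.16578.
Unit vector along 250° is (sin 250°, cos 250°) = (-0.9397, -0.3420).
Slope in that direction = a·(-0.9397) + b·(-0.3420) = −0.17833.
Apparent dip = arctan|0.17833| = 10.1° (true dip is 16.7°, so apparent ≤ true as expected).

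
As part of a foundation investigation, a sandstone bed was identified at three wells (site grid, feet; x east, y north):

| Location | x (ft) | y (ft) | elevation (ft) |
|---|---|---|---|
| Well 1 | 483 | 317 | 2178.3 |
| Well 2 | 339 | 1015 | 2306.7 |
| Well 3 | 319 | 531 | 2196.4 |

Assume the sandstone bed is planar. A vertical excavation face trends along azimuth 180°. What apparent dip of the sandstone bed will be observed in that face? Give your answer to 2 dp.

12.44°

Two edge vectors: Well 1→Well 2 = (-144, 698, 128.4), Well 1→Well 3 = (-164, 214, 18.1).
Normal n = (Well 1→Well 2) × (Well 1→Well 3) = (-14843.8, -18451.2, 83656).
So ∂z/∂x = −n_x/n_z = 0.17744 and ∂z/∂y = −n_y/n_z = 0.22056.
Unit vector along 180° is (sin 180°, cos 180°) = (0.0000, -1.0000).
Slope in that direction = a·(0.0000) + b·(-1.0000) = −0.22056.
Apparent dip = arctan|0.22056| = 12.44° (true dip is 15.8°, so apparent ≤ true as expected).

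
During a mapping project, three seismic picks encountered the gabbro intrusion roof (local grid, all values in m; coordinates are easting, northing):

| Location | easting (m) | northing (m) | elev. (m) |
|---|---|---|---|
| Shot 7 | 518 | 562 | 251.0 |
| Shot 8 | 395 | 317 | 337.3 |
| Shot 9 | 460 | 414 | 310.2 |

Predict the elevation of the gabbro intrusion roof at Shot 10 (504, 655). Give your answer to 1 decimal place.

191.9 m

Let the plane be z = a·easting + b·northing + c.
Shot 8−Shot 7: −123a − 245b = 86.3;  Shot 9−Shot 7: −58a − 148b = 59.2.
Solving gives a = 0.43355, b = −0.56990.
Then c = 251 − a·518 − b·562 = 346.71.
At (504, 655): z = 218.5 − 373.3 + 346.71 = 191.9 m.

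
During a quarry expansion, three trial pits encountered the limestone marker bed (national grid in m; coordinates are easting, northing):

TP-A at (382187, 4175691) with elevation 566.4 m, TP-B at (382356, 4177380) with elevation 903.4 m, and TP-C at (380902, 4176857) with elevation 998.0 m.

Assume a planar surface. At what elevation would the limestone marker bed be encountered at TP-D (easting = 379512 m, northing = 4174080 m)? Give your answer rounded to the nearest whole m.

Two edge vectors: TP-A→TP-B = (169, 1689, 337), TP-A→TP-C = (-1285, 1166, 431.6).
Normal n = (TP-A→TP-B) × (TP-A→TP-C) = (336030.4, -505985.4, 2367419).
So ∂z/∂easting = −n_x/n_z = −0.14193956 and ∂z/∂northing = −n_y/n_z = 0.21372871.
Intercept c from TP-A: 566.4 + 54247.45 − 892465.04 = −837651.18.
At (379512, 4174080): z = −53867.8 + 892120.7 − 837651.18 = 601.8 m.

602 m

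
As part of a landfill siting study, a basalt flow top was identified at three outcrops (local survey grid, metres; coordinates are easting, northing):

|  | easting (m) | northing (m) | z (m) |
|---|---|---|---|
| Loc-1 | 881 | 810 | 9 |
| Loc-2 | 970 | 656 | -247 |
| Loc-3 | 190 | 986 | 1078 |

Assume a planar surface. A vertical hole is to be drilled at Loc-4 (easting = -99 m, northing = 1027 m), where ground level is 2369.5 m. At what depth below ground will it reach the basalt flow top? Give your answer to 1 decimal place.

Let the plane be z = a·easting + b·northing + c.
Loc-2−Loc-1: 89a − 154b = −256;  Loc-3−Loc-1: −691a + 176b = 1069.
Solving gives a = −1.317576, b = 0.900882.
Then c = 9 − a·881 − b·810 = 440.07.
At (-99, 1027): z_contact = 130.44 + 925.21 + 440.07 = 1495.72 m.
Depth below ground = 2369.5 − 1495.72 = 873.8 m.

873.8 m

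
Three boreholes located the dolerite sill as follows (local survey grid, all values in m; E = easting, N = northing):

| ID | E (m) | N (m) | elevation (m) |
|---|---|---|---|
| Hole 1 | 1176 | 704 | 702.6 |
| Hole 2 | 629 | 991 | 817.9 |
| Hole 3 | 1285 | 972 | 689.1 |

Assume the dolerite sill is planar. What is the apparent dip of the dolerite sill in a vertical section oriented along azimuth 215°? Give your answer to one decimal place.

Two edge vectors: Hole 1→Hole 2 = (-547, 287, 115.3), Hole 1→Hole 3 = (109, 268, -13.5).
Normal n = (Hole 1→Hole 2) × (Hole 1→Hole 3) = (-34774.9, 5183.2, -177879).
So ∂z/∂E = −n_x/n_z = −0.19550 and ∂z/∂N = −n_y/n_z = 0.02914.
Unit vector along 215° is (sin 215°, cos 215°) = (-0.5736, -0.8192).
Slope in that direction = a·(-0.5736) + b·(-0.8192) = 0.08826.
Apparent dip = arctan|0.08826| = 5.0° (true dip is 11.2°, so apparent ≤ true as expected).

5.0°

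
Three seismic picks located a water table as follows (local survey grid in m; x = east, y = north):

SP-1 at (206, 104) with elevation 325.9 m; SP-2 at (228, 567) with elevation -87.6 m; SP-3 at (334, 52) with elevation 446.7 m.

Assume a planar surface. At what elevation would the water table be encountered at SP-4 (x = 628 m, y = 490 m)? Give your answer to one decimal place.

211.2 m

Two edge vectors: SP-1→SP-2 = (22, 463, -413.5), SP-1→SP-3 = (128, -52, 120.8).
Normal n = (SP-1→SP-2) × (SP-1→SP-3) = (34428.4, -55585.6, -60408).
So ∂z/∂x = −n_x/n_z = 0.56993 and ∂z/∂y = −n_y/n_z = −0.92017.
Intercept c from SP-1: 325.9 − 117.41 + 95.70 = 304.19.
At (628, 490): z = 357.9 − 450.9 + 304.19 = 211.2 m.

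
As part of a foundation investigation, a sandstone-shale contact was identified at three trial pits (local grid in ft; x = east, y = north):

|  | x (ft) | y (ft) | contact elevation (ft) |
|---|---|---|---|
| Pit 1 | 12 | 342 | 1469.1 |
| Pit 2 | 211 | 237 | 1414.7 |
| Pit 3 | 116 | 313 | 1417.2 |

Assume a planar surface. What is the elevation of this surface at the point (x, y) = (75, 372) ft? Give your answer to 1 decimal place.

Two edge vectors: Pit 1→Pit 2 = (199, -105, -54.4), Pit 1→Pit 3 = (104, -29, -51.9).
Normal n = (Pit 1→Pit 2) × (Pit 1→Pit 3) = (3871.9, 4670.5, 5149).
So ∂z/∂x = −n_x/n_z = −0.75197 and ∂z/∂y = −n_y/n_z = −0.90707.
Intercept c from Pit 1: 1469.1 + 9.02 + 310.22 = 1788.34.
At (75, 372): z = −56.4 − 337.4 + 1788.34 = 1394.5 ft.

1394.5 ft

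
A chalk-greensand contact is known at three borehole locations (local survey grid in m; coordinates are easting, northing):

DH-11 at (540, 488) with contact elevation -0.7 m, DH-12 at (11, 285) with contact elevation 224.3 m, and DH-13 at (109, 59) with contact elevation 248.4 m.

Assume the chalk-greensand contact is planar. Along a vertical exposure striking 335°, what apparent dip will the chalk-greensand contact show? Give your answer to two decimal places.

Let the plane be z = a·easting + b·northing + c.
DH-12−DH-11: −529a − 203b = 225;  DH-13−DH-11: −431a − 429b = 249.1.
Solving gives a = −0.32957, b = −0.24955.
Unit vector along 335° is (sin 335°, cos 335°) = (-0.4226, 0.9063).
Slope in that direction = a·(-0.4226) + b·(0.9063) = −0.08689.
Apparent dip = arctan|0.08689| = 4.97° (true dip is 22.5°, so apparent ≤ true as expected).

4.97°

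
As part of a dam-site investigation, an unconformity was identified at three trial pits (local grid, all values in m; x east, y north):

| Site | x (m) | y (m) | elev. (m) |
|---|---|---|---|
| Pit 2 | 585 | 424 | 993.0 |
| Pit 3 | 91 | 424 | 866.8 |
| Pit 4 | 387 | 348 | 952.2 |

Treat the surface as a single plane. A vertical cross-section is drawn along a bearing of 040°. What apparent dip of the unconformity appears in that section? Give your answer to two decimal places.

3.75°

Let the plane be z = a·x + b·y + c.
Pit 3−Pit 2: −494a + 0b = −126.2;  Pit 4−Pit 2: −198a − 76b = −40.8.
Solving gives a = 0.25547, b = −0.12871.
Unit vector along 040° is (sin 40°, cos 40°) = (0.6428, 0.7660).
Slope in that direction = a·(0.6428) + b·(0.7660) = 0.06561.
Apparent dip = arctan|0.06561| = 3.75° (true dip is 16.0°, so apparent ≤ true as expected).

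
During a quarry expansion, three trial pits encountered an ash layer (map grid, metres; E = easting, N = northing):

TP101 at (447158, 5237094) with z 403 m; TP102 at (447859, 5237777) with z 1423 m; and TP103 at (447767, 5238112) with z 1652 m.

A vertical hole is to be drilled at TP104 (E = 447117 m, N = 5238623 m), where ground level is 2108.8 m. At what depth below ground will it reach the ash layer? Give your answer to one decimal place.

Let the plane be z = a·E + b·N + c.
TP102−TP101: 701a + 683b = 1020;  TP103−TP101: 609a + 1018b = 1249.
Solving gives a = 0.622475821, b = 0.854530673.
Then c = 403 − a·447158 − b·5237094 = −4753199.50.
At (447117, 5238623): z_contact = 278319.52 + 4476564.04 − 4753199.50 = 1684.06 m.
Depth below ground = 2108.8 − 1684.06 = 424.7 m.

424.7 m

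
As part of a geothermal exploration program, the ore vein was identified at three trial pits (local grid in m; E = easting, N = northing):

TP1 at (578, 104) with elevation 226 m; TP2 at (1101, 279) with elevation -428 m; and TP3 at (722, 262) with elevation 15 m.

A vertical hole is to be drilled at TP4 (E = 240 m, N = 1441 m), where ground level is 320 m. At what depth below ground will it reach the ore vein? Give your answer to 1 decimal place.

Two edge vectors: TP1→TP2 = (523, 175, -654), TP1→TP3 = (144, 158, -211).
Normal n = (TP1→TP2) × (TP1→TP3) = (66407, 16177, 57434).
So ∂z/∂E = −n_x/n_z = −1.156232 and ∂z/∂N = −n_y/n_z = −0.281662.
Intercept c from TP1: 226 + 668.30 + 29.29 = 923.59.
At (240, 1441): z_contact = −277.50 − 405.88 + 923.59 = 240.22 m.
Depth below ground = 320 − 240.22 = 79.8 m.

79.8 m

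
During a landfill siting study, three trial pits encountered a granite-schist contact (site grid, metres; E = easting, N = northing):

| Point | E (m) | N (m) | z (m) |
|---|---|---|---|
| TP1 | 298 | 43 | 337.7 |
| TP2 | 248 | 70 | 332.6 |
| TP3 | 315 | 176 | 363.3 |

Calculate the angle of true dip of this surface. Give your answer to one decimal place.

14.3°

Two edge vectors: TP1→TP2 = (-50, 27, -5.1), TP1→TP3 = (17, 133, 25.6).
Normal n = (TP1→TP2) × (TP1→TP3) = (1369.5, 1193.3, -7109).
So ∂z/∂E = −n_x/n_z = 0.19264 and ∂z/∂N = −n_y/n_z = 0.16786.
Gradient magnitude |∇z| = √(a² + b²) = √(0.03711 + 0.02818) = 0.25551.
True dip = arctan(0.25551) = 14.3°, dipping toward SW (azimuth ≈ 229°).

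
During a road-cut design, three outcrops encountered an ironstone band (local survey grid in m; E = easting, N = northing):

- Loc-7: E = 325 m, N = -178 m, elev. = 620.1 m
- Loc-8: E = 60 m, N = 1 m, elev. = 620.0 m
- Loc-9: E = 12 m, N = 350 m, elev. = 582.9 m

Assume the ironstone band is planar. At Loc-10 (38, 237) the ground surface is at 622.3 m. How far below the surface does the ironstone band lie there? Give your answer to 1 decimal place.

28.2 m

Let the plane be z = a·E + b·N + c.
Loc-8−Loc-7: −265a + 179b = −0.1;  Loc-9−Loc-7: −313a + 528b = −37.2.
Solving gives a = −0.07874, b = −0.11713.
Then c = 620.1 − a·325 − b·-178 = 624.84.
At (38, 237): z_contact = −2.99 − 27.76 + 624.84 = 594.09 m.
Depth below ground = 622.3 − 594.09 = 28.2 m.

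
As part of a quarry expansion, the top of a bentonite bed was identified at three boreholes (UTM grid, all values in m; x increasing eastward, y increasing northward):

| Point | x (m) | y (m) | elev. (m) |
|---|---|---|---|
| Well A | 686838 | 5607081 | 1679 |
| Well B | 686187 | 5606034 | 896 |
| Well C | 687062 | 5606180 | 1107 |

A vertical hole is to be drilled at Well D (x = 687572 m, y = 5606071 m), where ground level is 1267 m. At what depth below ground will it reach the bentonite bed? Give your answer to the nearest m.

Let the plane be z = a·x + b·y + c.
Well B−Well A: −651a − 1047b = −783;  Well C−Well A: 224a − 901b = −572.
Solving gives a = 0.12982795, b = 0.66712704.
Then c = 1679 − a·686838 − b·5607081 = −3828127.10.
At (687572, 5606071): z_contact = 89266.1 + 3739961.5 − 3828127.10 = 1100.5 m.
Depth below ground = 1267 − 1100.5 = 167 m.

167 m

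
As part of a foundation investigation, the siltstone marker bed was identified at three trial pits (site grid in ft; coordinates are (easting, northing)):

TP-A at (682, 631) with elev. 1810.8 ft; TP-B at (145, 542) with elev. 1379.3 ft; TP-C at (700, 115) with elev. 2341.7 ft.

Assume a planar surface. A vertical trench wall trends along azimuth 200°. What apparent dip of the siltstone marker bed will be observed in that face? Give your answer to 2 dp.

Let the plane be z = a·E + b·N + c.
TP-B−TP-A: −537a − 89b = −431.5;  TP-C−TP-A: 18a − 516b = 530.9.
Solving gives a = 0.96846, b = −0.99509.
Unit vector along 200° is (sin 200°, cos 200°) = (-0.3420, -0.9397).
Slope in that direction = a·(-0.3420) + b·(-0.9397) = 0.60385.
Apparent dip = arctan|0.60385| = 31.13° (true dip is 54.2°, so apparent ≤ true as expected).

31.13°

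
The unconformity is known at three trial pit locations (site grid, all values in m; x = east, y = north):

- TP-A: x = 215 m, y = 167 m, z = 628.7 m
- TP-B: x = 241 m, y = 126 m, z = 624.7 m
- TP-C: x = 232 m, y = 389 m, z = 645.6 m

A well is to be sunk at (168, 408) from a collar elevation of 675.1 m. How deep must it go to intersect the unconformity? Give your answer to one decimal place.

Two edge vectors: TP-A→TP-B = (26, -41, -4), TP-A→TP-C = (17, 222, 16.9).
Normal n = (TP-A→TP-B) × (TP-A→TP-C) = (195.1, -507.4, 6469).
So ∂z/∂x = −n_x/n_z = −0.03016 and ∂z/∂y = −n_y/n_z = 0.07844.
Intercept c from TP-A: 628.7 + 6.48 − 13.10 = 622.09.
At (168, 408): z_contact = −5.07 + 32.00 + 622.09 = 649.02 m.
Depth below ground = 675.1 − 649.02 = 26.1 m.

26.1 m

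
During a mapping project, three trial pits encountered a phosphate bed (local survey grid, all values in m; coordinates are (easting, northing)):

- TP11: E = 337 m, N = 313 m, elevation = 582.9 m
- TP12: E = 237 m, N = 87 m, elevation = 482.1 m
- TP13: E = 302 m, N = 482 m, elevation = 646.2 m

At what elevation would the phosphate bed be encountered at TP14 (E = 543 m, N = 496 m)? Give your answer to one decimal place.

Two edge vectors: TP11→TP12 = (-100, -226, -100.8), TP11→TP13 = (-35, 169, 63.3).
Normal n = (TP11→TP12) × (TP11→TP13) = (2729.4, 9858, -24810).
So ∂z/∂E = −n_x/n_z = 0.11001 and ∂z/∂N = −n_y/n_z = 0.39734.
Intercept c from TP11: 582.9 − 37.07 − 124.37 = 421.46.
At (543, 496): z = 59.7 + 197.1 + 421.46 = 678.3 m.

678.3 m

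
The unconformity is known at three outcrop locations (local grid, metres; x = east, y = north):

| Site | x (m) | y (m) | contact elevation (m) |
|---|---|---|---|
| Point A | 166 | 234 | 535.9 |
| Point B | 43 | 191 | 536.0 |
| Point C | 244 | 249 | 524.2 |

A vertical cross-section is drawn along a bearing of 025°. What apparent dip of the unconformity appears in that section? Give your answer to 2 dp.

Let the plane be z = a·x + b·y + c.
Point B−Point A: −123a − 43b = 0.1;  Point C−Point A: 78a + 15b = −11.7.
Solving gives a = −0.33241, b = 0.94851.
Unit vector along 025° is (sin 25°, cos 25°) = (0.4226, 0.9063).
Slope in that direction = a·(0.4226) + b·(0.9063) = 0.71916.
Apparent dip = arctan|0.71916| = 35.72° (true dip is 45.1°, so apparent ≤ true as expected).

35.72°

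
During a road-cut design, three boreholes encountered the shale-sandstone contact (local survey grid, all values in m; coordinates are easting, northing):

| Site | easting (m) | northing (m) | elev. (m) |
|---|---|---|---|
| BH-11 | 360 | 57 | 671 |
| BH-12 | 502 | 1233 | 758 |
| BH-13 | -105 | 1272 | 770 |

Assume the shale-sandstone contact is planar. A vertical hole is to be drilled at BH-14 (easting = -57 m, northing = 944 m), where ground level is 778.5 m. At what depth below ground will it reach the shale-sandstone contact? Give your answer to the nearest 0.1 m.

34.1 m

Two edge vectors: BH-11→BH-12 = (142, 1176, 87), BH-11→BH-13 = (-465, 1215, 99).
Normal n = (BH-11→BH-12) × (BH-11→BH-13) = (10719, -54513, 719370).
So ∂z/∂easting = −n_x/n_z = −0.014901 and ∂z/∂northing = −n_y/n_z = 0.075779.
Intercept c from BH-11: 671 + 5.36 − 4.32 = 672.04.
At (-57, 944): z_contact = 0.85 + 71.54 + 672.04 = 744.43 m.
Depth below ground = 778.5 − 744.43 = 34.1 m.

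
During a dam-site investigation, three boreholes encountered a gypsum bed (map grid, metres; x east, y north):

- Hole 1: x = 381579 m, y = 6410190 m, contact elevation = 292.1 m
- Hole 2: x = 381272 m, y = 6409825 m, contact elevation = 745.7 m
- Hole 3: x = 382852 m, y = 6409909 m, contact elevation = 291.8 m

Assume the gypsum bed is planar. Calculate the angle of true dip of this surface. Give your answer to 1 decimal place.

Two edge vectors: Hole 1→Hole 2 = (-307, -365, 453.6), Hole 1→Hole 3 = (1273, -281, -0.3).
Normal n = (Hole 1→Hole 2) × (Hole 1→Hole 3) = (127571.1, 577340.7, 550912).
So ∂z/∂x = −n_x/n_z = −0.23156 and ∂z/∂y = −n_y/n_z = −1.04797.
Gradient magnitude |∇z| = √(a² + b²) = √(0.05362 + 1.09825) = 1.07325.
True dip = arctan(1.07325) = 47.0°, dipping toward NNE (azimuth ≈ 012°).

47.0°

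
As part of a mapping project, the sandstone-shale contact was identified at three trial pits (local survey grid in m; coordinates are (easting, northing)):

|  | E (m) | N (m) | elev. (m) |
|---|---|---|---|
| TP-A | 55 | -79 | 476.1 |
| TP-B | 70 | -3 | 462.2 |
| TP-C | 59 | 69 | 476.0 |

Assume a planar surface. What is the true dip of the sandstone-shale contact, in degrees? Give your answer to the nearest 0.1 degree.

Let the plane be z = a·E + b·N + c.
TP-B−TP-A: 15a + 76b = −13.9;  TP-C−TP-A: 4a + 148b = −0.1.
Solving gives a = −1.06973, b = 0.02824.
Gradient magnitude |∇z| = √(a² + b²) = √(1.14432 + 0.00080) = 1.07010.
True dip = arctan(1.07010) = 46.9°, dipping toward E (azimuth ≈ 092°).

46.9°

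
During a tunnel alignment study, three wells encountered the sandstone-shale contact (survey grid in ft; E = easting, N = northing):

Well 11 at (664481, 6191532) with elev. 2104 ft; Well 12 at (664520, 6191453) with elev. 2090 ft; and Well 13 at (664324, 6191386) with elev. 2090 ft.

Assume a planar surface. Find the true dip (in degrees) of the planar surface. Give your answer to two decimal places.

9.10°

Two edge vectors: Well 11→Well 12 = (39, -79, -14), Well 11→Well 13 = (-157, -146, -14).
Normal n = (Well 11→Well 12) × (Well 11→Well 13) = (-938, 2744, -18097).
So ∂z/∂E = −n_x/n_z = −0.05183 and ∂z/∂N = −n_y/n_z = 0.15163.
Gradient magnitude |∇z| = √(a² + b²) = √(0.00269 + 0.02299) = 0.16024.
True dip = arctan(0.16024) = 9.10°, dipping toward SSE (azimuth ≈ 161°).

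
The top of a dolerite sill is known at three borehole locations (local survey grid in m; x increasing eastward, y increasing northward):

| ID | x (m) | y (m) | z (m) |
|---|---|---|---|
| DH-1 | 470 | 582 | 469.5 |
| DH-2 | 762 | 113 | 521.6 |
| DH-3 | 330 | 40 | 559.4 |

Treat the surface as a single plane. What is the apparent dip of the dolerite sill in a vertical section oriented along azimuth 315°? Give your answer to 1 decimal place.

Two edge vectors: DH-1→DH-2 = (292, -469, 52.1), DH-1→DH-3 = (-140, -542, 89.9).
Normal n = (DH-1→DH-2) × (DH-1→DH-3) = (-13924.9, -33544.8, -223924).
So ∂z/∂x = −n_x/n_z = −0.06219 and ∂z/∂y = −n_y/n_z = −0.14980.
Unit vector along 315° is (sin 315°, cos 315°) = (-0.7071, 0.7071).
Slope in that direction = a·(-0.7071) + b·(0.7071) = −0.06196.
Apparent dip = arctan|0.06196| = 3.5° (true dip is 9.2°, so apparent ≤ true as expected).

3.5°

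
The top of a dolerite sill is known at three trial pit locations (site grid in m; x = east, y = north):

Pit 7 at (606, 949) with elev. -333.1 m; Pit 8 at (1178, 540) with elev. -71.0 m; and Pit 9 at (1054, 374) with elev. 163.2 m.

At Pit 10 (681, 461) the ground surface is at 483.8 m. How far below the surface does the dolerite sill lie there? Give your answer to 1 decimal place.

286.2 m

Two edge vectors: Pit 7→Pit 8 = (572, -409, 262.1), Pit 7→Pit 9 = (448, -575, 496.3).
Normal n = (Pit 7→Pit 8) × (Pit 7→Pit 9) = (-52279.2, -166462.8, -145668).
So ∂z/∂x = −n_x/n_z = −0.358893 and ∂z/∂y = −n_y/n_z = −1.142755.
Intercept c from Pit 7: -333.1 + 217.49 + 1084.47 = 968.86.
At (681, 461): z_contact = −244.41 − 526.81 + 968.86 = 197.65 m.
Depth below ground = 483.8 − 197.65 = 286.2 m.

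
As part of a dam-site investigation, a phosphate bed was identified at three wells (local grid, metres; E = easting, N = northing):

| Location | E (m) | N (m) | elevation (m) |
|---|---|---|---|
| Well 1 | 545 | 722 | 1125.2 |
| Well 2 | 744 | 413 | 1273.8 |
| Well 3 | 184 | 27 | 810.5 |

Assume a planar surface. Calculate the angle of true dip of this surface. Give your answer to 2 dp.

Two edge vectors: Well 1→Well 2 = (199, -309, 148.6), Well 1→Well 3 = (-361, -695, -314.7).
Normal n = (Well 1→Well 2) × (Well 1→Well 3) = (200519.3, 8980.7, -249854).
So ∂z/∂E = −n_x/n_z = 0.80255 and ∂z/∂N = −n_y/n_z = 0.03594.
Gradient magnitude |∇z| = √(a² + b²) = √(0.64408 + 0.00129) = 0.80335.
True dip = arctan(0.80335) = 38.78°, dipping toward W (azimuth ≈ 267°).

38.78°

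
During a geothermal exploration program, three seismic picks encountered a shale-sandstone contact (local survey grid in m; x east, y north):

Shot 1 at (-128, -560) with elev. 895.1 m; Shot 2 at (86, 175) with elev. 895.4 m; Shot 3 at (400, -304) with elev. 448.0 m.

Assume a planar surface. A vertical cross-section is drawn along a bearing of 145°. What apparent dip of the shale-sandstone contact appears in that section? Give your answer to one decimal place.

38.7°

Let the plane be z = a·x + b·y + c.
Shot 2−Shot 1: 214a + 735b = 0.3;  Shot 3−Shot 1: 528a + 256b = −447.1.
Solving gives a = −0.98620, b = 0.28755.
Unit vector along 145° is (sin 145°, cos 145°) = (0.5736, -0.8192).
Slope in that direction = a·(0.5736) + b·(-0.8192) = −0.80120.
Apparent dip = arctan|0.80120| = 38.7° (true dip is 45.8°, so apparent ≤ true as expected).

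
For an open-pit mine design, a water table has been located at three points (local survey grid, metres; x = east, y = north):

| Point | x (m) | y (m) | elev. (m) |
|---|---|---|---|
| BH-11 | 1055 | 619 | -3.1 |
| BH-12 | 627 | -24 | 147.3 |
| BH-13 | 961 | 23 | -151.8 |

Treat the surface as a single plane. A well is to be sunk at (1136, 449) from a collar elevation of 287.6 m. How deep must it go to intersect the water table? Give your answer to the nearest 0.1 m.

435.7 m

Let the plane be z = a·x + b·y + c.
BH-12−BH-11: −428a − 643b = 150.4;  BH-13−BH-11: −94a − 596b = −148.7.
Solving gives a = −0.951741, b = 0.399603.
Then c = -3.1 − a·1055 − b·619 = 753.63.
At (1136, 449): z_contact = −1081.18 + 179.42 + 753.63 = -148.12 m.
Depth below ground = 287.6 − (-148.12) = 435.7 m.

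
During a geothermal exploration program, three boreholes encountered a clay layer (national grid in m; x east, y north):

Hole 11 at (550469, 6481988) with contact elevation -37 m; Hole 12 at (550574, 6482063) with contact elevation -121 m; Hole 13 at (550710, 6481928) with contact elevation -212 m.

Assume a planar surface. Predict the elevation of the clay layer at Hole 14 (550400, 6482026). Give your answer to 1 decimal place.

11.5 m

Two edge vectors: Hole 11→Hole 12 = (105, 75, -84), Hole 11→Hole 13 = (241, -60, -175).
Normal n = (Hole 11→Hole 12) × (Hole 11→Hole 13) = (-18165, -1869, -24375).
So ∂z/∂x = −n_x/n_z = −0.745230769 and ∂z/∂y = −n_y/n_z = −0.076676923.
Intercept c from Hole 11: -37 + 410226.44 + 497018.90 = 907208.33.
At (550400, 6482026): z = −410175.0 − 497021.8 + 907208.33 = 11.5 m.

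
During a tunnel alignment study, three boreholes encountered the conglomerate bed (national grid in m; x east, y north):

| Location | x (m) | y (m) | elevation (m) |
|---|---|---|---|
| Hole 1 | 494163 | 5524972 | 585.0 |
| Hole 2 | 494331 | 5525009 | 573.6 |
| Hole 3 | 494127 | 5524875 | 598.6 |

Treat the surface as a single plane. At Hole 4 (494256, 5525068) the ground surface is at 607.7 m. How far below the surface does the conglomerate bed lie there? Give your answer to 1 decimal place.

Let the plane be z = a·x + b·y + c.
Hole 2−Hole 1: 168a + 37b = −11.4;  Hole 3−Hole 1: −36a − 97b = 13.6.
Solving gives a = −0.040269981, b = −0.125260626.
Then c = 585 − a·494163 − b·5524972 = 712546.38.
At (494256, 5525068): z_contact = −19903.68 − 692073.47 + 712546.38 = 569.23 m.
Depth below ground = 607.7 − 569.23 = 38.5 m.

38.5 m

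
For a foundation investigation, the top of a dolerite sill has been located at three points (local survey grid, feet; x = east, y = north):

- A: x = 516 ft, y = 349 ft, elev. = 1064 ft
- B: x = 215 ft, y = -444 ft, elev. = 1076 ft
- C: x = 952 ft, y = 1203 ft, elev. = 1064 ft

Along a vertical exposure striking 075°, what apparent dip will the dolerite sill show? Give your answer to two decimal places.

Let the plane be z = a·x + b·y + c.
B−A: −301a − 793b = 12;  C−A: 436a + 854b = 0.
Solving gives a = 0.11554, b = −0.05899.
Unit vector along 075° is (sin 75°, cos 75°) = (0.9659, 0.2588).
Slope in that direction = a·(0.9659) + b·(0.2588) = 0.09634.
Apparent dip = arctan|0.09634| = 5.50° (true dip is 7.4°, so apparent ≤ true as expected).

5.50°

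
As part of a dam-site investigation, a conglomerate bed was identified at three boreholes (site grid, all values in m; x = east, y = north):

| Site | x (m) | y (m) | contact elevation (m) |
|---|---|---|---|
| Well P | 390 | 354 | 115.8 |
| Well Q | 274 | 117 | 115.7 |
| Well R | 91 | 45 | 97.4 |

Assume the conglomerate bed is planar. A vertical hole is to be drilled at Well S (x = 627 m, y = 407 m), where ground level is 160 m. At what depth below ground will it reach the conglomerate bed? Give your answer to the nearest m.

18 m

Let the plane be z = a·x + b·y + c.
Well Q−Well P: −116a − 237b = −0.1;  Well R−Well P: −299a − 309b = −18.4.
Solving gives a = 0.12364, b = −0.06010.
Then c = 115.8 − a·390 − b·354 = 88.85.
At (627, 407): z_contact = 77.5 − 24.5 + 88.85 = 141.9 m.
Depth below ground = 160 − 141.9 = 18 m.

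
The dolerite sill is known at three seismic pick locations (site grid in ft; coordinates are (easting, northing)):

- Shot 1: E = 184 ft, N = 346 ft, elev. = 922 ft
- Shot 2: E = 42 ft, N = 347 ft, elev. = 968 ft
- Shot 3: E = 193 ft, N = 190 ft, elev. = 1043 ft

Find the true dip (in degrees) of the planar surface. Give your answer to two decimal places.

40.70°

Two edge vectors: Shot 1→Shot 2 = (-142, 1, 46), Shot 1→Shot 3 = (9, -156, 121).
Normal n = (Shot 1→Shot 2) × (Shot 1→Shot 3) = (7297, 17596, 22143).
So ∂z/∂E = −n_x/n_z = −0.32954 and ∂z/∂N = −n_y/n_z = −0.79465.
Gradient magnitude |∇z| = √(a² + b²) = √(0.10860 + 0.63147) = 0.86027.
True dip = arctan(0.86027) = 40.70°, dipping toward NNE (azimuth ≈ 023°).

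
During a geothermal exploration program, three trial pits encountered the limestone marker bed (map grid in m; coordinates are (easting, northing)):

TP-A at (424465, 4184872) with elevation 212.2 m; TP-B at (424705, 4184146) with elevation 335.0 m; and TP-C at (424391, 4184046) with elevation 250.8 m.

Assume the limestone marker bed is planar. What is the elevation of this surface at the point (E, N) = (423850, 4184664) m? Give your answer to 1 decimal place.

48.2 m

Let the plane be z = a·E + b·N + c.
TP-B−TP-A: 240a − 726b = 122.8;  TP-C−TP-A: −74a − 826b = 38.6.
Solving gives a = 0.291347970, b = −0.072832627.
Then c = 212.2 − a·424465 − b·4184872 = 181340.40.
At (423850, 4184664): z = 123487.8 − 304780.1 + 181340.40 = 48.2 m.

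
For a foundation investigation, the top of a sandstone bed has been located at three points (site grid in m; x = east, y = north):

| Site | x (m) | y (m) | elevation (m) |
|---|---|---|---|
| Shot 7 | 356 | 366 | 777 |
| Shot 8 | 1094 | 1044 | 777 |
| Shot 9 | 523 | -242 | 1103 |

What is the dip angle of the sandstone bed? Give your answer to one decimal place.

30.2°

Two edge vectors: Shot 7→Shot 8 = (738, 678, 0), Shot 7→Shot 9 = (167, -608, 326).
Normal n = (Shot 7→Shot 8) × (Shot 7→Shot 9) = (221028, -240588, -561930).
So ∂z/∂x = −n_x/n_z = 0.39334 and ∂z/∂y = −n_y/n_z = −0.42815.
Gradient magnitude |∇z| = √(a² + b²) = √(0.15471 + 0.18331) = 0.58140.
True dip = arctan(0.58140) = 30.2°, dipping toward NW (azimuth ≈ 317°).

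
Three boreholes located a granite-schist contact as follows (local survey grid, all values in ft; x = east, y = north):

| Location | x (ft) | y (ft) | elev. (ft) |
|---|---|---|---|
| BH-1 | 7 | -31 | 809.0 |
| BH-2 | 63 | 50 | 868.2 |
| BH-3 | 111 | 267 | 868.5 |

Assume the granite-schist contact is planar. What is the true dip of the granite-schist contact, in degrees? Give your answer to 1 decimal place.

57.8°

Let the plane be z = a·x + b·y + c.
BH-2−BH-1: 56a + 81b = 59.2;  BH-3−BH-1: 104a + 298b = 59.5.
Solving gives a = 1.55156, b = −0.34182.
Gradient magnitude |∇z| = √(a² + b²) = √(2.40734 + 0.11684) = 1.58877.
True dip = arctan(1.58877) = 57.8°, dipping toward WNW (azimuth ≈ 282°).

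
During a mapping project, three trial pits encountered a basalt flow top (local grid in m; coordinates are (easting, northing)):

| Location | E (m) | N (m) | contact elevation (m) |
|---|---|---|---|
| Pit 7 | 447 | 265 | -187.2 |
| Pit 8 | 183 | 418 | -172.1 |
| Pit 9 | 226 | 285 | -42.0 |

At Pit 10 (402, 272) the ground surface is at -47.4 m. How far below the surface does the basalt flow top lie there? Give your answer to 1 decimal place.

Two edge vectors: Pit 7→Pit 8 = (-264, 153, 15.1), Pit 7→Pit 9 = (-221, 20, 145.2).
Normal n = (Pit 7→Pit 8) × (Pit 7→Pit 9) = (21913.6, 34995.7, 28533).
So ∂z/∂E = −n_x/n_z = −0.76801 and ∂z/∂N = −n_y/n_z = −1.22650.
Intercept c from Pit 7: -187.2 + 343.30 + 325.02 = 481.12.
At (402, 272): z_contact = −308.74 − 333.61 + 481.12 = -161.23 m.
Depth below ground = -47.4 − (-161.23) = 113.8 m.

113.8 m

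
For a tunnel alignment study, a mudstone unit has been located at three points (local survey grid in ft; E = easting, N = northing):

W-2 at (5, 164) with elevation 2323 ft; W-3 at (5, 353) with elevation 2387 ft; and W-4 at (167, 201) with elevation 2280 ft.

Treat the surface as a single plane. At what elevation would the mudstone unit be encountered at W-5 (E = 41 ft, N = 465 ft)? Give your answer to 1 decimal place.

Two edge vectors: W-2→W-3 = (0, 189, 64), W-2→W-4 = (162, 37, -43).
Normal n = (W-2→W-3) × (W-2→W-4) = (-10495, 10368, -30618).
So ∂z/∂E = −n_x/n_z = −0.34277 and ∂z/∂N = −n_y/n_z = 0.33862.
Intercept c from W-2: 2323 + 1.71 − 55.53 = 2269.18.
At (41, 465): z = −14.1 + 157.5 + 2269.18 = 2412.6 ft.

2412.6 ft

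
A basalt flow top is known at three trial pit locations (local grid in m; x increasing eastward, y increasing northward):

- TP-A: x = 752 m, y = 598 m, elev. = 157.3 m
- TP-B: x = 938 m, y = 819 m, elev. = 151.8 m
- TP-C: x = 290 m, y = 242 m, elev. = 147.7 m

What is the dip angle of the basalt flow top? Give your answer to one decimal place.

9.4°

Two edge vectors: TP-A→TP-B = (186, 221, -5.5), TP-A→TP-C = (-462, -356, -9.6).
Normal n = (TP-A→TP-B) × (TP-A→TP-C) = (-4079.6, 4326.6, 35886).
So ∂z/∂x = −n_x/n_z = 0.11368 and ∂z/∂y = −n_y/n_z = −0.12057.
Gradient magnitude |∇z| = √(a² + b²) = √(0.01292 + 0.01454) = 0.16571.
True dip = arctan(0.16571) = 9.4°, dipping toward NW (azimuth ≈ 317°).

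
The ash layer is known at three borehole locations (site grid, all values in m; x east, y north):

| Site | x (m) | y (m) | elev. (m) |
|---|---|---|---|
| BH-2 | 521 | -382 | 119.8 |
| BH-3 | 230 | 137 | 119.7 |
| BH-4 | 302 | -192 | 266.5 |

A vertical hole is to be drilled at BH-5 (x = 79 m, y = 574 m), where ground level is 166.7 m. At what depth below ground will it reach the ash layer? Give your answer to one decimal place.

Two edge vectors: BH-2→BH-3 = (-291, 519, -0.1), BH-2→BH-4 = (-219, 190, 146.7).
Normal n = (BH-2→BH-3) × (BH-2→BH-4) = (76156.3, 42711.6, 58371).
So ∂z/∂x = −n_x/n_z = −1.30469 and ∂z/∂y = −n_y/n_z = −0.73173.
Intercept c from BH-2: 119.8 + 679.75 − 279.52 = 520.03.
At (79, 574): z_contact = −103.07 − 420.01 + 520.03 = -3.06 m.
Depth below ground = 166.7 − (-3.06) = 169.8 m.

169.8 m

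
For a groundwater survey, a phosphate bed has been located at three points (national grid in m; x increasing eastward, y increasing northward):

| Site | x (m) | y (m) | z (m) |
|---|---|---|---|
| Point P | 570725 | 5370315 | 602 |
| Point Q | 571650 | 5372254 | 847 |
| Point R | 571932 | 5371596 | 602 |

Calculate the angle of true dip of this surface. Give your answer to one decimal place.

Let the plane be z = a·x + b·y + c.
Point Q−Point P: 925a + 1939b = 245;  Point R−Point P: 1207a + 1281b = 0.
Solving gives a = −0.27162, b = 0.25593.
Gradient magnitude |∇z| = √(a² + b²) = √(0.07378 + 0.06550) = 0.37320.
True dip = arctan(0.37320) = 20.5°, dipping toward SE (azimuth ≈ 133°).

20.5°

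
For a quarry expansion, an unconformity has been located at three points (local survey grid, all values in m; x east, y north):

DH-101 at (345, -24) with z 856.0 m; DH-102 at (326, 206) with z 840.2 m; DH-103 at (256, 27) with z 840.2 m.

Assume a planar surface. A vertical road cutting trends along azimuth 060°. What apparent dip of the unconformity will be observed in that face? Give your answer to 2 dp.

5.55°

Two edge vectors: DH-101→DH-102 = (-19, 230, -15.8), DH-101→DH-103 = (-89, 51, -15.8).
Normal n = (DH-101→DH-102) × (DH-101→DH-103) = (-2828.2, 1106, 19501).
So ∂z/∂x = −n_x/n_z = 0.14503 and ∂z/∂y = −n_y/n_z = −0.05672.
Unit vector along 060° is (sin 60°, cos 60°) = (0.8660, 0.5000).
Slope in that direction = a·(0.8660) + b·(0.5000) = 0.09724.
Apparent dip = arctan|0.09724| = 5.55° (true dip is 8.9°, so apparent ≤ true as expected).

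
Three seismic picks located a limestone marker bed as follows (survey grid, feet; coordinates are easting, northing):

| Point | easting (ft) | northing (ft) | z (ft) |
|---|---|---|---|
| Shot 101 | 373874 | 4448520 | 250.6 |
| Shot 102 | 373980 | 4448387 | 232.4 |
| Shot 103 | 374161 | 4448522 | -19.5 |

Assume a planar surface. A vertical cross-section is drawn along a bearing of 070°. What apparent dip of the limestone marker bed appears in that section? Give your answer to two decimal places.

Let the plane be z = a·easting + b·northing + c.
Shot 102−Shot 101: 106a − 133b = −18.2;  Shot 103−Shot 101: 287a + 2b = −270.1.
Solving gives a = −0.93687, b = −0.60983.
Unit vector along 070° is (sin 70°, cos 70°) = (0.9397, 0.3420).
Slope in that direction = a·(0.9397) + b·(0.3420) = −1.08894.
Apparent dip = arctan|1.08894| = 47.44° (true dip is 48.2°, so apparent ≤ true as expected).

47.44°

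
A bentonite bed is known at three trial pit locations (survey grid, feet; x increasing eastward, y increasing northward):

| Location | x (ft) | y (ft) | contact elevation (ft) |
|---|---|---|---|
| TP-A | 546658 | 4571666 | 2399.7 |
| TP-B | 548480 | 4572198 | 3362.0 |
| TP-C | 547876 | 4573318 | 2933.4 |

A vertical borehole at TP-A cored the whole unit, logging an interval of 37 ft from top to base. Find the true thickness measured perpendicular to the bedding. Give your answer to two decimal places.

32.29 ft

Two edge vectors: TP-A→TP-B = (1822, 532, 962.3), TP-A→TP-C = (1218, 1652, 533.7).
Normal n = (TP-A→TP-B) × (TP-A→TP-C) = (-1305791.2, 199680, 2361968).
So ∂z/∂x = −n_x/n_z = 0.55284 and ∂z/∂y = −n_y/n_z = −0.08454.
|∇z| = √(a²+b²) = 0.55927, so dip δ = arctan(0.55927) = 29.22°.
True thickness = vertical thickness × cos δ = 37 × cos 29.22° = 32.29 ft.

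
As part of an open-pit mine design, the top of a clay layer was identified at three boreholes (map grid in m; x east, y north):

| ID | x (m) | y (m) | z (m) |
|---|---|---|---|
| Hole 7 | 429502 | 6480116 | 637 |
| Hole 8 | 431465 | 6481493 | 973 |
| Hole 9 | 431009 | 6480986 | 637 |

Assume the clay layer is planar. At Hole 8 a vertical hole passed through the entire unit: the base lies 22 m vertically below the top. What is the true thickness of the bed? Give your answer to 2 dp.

11.70 m

Two edge vectors: Hole 7→Hole 8 = (1963, 1377, 336), Hole 7→Hole 9 = (1507, 870, 0).
Normal n = (Hole 7→Hole 8) × (Hole 7→Hole 9) = (-292320, 506352, -367329).
So ∂z/∂x = −n_x/n_z = −0.79580 and ∂z/∂y = −n_y/n_z = 1.37847.
|∇z| = √(a²+b²) = 1.59169, so dip δ = arctan(1.59169) = 57.86°.
True thickness = vertical thickness × cos δ = 22 × cos 57.86° = 11.70 m.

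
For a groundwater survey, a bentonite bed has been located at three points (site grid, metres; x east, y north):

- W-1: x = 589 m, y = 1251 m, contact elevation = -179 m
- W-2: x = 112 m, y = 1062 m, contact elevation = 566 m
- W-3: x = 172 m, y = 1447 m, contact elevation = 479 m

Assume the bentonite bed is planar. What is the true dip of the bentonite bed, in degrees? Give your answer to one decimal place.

57.5°

Let the plane be z = a·x + b·y + c.
W-2−W-1: −477a − 189b = 745;  W-3−W-1: −417a + 196b = 658.
Solving gives a = −1.56921, b = 0.01858.
Gradient magnitude |∇z| = √(a² + b²) = √(2.46241 + 0.00035) = 1.56932.
True dip = arctan(1.56932) = 57.5°, dipping toward E (azimuth ≈ 091°).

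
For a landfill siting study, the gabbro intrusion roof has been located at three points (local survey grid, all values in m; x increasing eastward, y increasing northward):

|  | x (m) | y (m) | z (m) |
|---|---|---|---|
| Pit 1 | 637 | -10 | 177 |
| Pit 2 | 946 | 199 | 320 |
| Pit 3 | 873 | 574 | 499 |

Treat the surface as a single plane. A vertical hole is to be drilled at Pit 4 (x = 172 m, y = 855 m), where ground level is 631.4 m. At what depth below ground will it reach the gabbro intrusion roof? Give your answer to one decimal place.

78.2 m

Let the plane be z = a·x + b·y + c.
Pit 2−Pit 1: 309a + 209b = 143;  Pit 3−Pit 1: 236a + 584b = 322.
Solving gives a = 0.12365, b = 0.50140.
Then c = 177 − a·637 − b·-10 = 103.25.
At (172, 855): z_contact = 21.27 + 428.70 + 103.25 = 553.22 m.
Depth below ground = 631.4 − 553.22 = 78.2 m.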